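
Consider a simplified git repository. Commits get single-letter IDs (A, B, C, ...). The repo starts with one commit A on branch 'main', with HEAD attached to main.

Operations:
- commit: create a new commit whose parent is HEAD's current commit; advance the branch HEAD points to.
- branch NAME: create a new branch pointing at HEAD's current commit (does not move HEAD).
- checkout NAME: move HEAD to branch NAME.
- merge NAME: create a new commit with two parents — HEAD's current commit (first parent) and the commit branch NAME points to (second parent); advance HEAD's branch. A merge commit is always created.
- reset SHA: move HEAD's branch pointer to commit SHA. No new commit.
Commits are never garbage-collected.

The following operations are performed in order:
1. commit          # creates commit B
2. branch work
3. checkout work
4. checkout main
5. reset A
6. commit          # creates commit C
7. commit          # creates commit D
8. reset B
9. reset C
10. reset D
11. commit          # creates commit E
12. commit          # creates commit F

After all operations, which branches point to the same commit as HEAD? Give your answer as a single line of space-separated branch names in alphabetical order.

After op 1 (commit): HEAD=main@B [main=B]
After op 2 (branch): HEAD=main@B [main=B work=B]
After op 3 (checkout): HEAD=work@B [main=B work=B]
After op 4 (checkout): HEAD=main@B [main=B work=B]
After op 5 (reset): HEAD=main@A [main=A work=B]
After op 6 (commit): HEAD=main@C [main=C work=B]
After op 7 (commit): HEAD=main@D [main=D work=B]
After op 8 (reset): HEAD=main@B [main=B work=B]
After op 9 (reset): HEAD=main@C [main=C work=B]
After op 10 (reset): HEAD=main@D [main=D work=B]
After op 11 (commit): HEAD=main@E [main=E work=B]
After op 12 (commit): HEAD=main@F [main=F work=B]

Answer: main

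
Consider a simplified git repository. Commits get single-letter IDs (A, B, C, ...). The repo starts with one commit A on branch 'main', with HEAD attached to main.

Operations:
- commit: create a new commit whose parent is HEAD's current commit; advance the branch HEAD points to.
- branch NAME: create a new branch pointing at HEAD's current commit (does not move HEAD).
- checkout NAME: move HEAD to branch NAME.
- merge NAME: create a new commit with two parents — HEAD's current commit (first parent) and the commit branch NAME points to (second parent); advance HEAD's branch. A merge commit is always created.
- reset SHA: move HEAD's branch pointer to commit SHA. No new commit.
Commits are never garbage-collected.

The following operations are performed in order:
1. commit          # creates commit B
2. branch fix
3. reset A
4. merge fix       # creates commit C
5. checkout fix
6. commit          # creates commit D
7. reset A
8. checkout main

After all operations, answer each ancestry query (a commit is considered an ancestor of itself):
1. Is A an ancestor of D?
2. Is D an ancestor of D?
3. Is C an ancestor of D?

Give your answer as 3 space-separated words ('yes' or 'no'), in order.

After op 1 (commit): HEAD=main@B [main=B]
After op 2 (branch): HEAD=main@B [fix=B main=B]
After op 3 (reset): HEAD=main@A [fix=B main=A]
After op 4 (merge): HEAD=main@C [fix=B main=C]
After op 5 (checkout): HEAD=fix@B [fix=B main=C]
After op 6 (commit): HEAD=fix@D [fix=D main=C]
After op 7 (reset): HEAD=fix@A [fix=A main=C]
After op 8 (checkout): HEAD=main@C [fix=A main=C]
ancestors(D) = {A,B,D}; A in? yes
ancestors(D) = {A,B,D}; D in? yes
ancestors(D) = {A,B,D}; C in? no

Answer: yes yes no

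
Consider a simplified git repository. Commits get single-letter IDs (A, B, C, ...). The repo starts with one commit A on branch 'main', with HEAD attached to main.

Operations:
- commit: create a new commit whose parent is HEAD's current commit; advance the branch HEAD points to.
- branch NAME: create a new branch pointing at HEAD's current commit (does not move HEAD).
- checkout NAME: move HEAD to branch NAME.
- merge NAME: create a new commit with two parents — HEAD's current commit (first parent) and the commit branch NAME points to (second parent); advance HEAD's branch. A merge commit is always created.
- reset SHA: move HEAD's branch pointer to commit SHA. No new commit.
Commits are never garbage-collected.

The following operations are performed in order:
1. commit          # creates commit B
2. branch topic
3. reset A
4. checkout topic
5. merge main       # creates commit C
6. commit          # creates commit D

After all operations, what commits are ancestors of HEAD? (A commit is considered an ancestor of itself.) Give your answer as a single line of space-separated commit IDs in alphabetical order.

After op 1 (commit): HEAD=main@B [main=B]
After op 2 (branch): HEAD=main@B [main=B topic=B]
After op 3 (reset): HEAD=main@A [main=A topic=B]
After op 4 (checkout): HEAD=topic@B [main=A topic=B]
After op 5 (merge): HEAD=topic@C [main=A topic=C]
After op 6 (commit): HEAD=topic@D [main=A topic=D]

Answer: A B C D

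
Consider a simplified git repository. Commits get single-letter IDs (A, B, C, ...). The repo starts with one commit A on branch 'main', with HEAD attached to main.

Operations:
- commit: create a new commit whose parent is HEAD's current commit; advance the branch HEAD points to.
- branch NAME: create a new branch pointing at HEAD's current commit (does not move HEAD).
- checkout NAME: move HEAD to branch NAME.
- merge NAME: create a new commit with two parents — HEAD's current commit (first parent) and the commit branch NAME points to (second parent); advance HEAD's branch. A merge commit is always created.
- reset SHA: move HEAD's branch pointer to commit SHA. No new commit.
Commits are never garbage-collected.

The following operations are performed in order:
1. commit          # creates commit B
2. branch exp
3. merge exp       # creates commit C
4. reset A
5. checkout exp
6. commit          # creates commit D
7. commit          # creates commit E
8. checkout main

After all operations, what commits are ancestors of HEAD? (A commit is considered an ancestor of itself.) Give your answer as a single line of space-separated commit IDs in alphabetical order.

After op 1 (commit): HEAD=main@B [main=B]
After op 2 (branch): HEAD=main@B [exp=B main=B]
After op 3 (merge): HEAD=main@C [exp=B main=C]
After op 4 (reset): HEAD=main@A [exp=B main=A]
After op 5 (checkout): HEAD=exp@B [exp=B main=A]
After op 6 (commit): HEAD=exp@D [exp=D main=A]
After op 7 (commit): HEAD=exp@E [exp=E main=A]
After op 8 (checkout): HEAD=main@A [exp=E main=A]

Answer: A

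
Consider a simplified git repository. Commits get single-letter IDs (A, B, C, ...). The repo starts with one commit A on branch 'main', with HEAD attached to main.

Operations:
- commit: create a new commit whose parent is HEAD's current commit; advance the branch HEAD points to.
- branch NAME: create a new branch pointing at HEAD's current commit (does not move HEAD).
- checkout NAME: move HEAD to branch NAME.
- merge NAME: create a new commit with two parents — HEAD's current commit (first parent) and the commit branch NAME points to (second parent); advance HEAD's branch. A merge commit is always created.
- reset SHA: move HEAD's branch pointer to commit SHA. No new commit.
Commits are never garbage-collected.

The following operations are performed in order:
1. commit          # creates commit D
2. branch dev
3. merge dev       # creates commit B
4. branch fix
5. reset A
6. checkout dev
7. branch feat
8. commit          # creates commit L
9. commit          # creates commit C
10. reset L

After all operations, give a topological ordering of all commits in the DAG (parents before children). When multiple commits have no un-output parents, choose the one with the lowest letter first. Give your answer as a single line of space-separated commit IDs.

After op 1 (commit): HEAD=main@D [main=D]
After op 2 (branch): HEAD=main@D [dev=D main=D]
After op 3 (merge): HEAD=main@B [dev=D main=B]
After op 4 (branch): HEAD=main@B [dev=D fix=B main=B]
After op 5 (reset): HEAD=main@A [dev=D fix=B main=A]
After op 6 (checkout): HEAD=dev@D [dev=D fix=B main=A]
After op 7 (branch): HEAD=dev@D [dev=D feat=D fix=B main=A]
After op 8 (commit): HEAD=dev@L [dev=L feat=D fix=B main=A]
After op 9 (commit): HEAD=dev@C [dev=C feat=D fix=B main=A]
After op 10 (reset): HEAD=dev@L [dev=L feat=D fix=B main=A]
commit A: parents=[]
commit B: parents=['D', 'D']
commit C: parents=['L']
commit D: parents=['A']
commit L: parents=['D']

Answer: A D B L C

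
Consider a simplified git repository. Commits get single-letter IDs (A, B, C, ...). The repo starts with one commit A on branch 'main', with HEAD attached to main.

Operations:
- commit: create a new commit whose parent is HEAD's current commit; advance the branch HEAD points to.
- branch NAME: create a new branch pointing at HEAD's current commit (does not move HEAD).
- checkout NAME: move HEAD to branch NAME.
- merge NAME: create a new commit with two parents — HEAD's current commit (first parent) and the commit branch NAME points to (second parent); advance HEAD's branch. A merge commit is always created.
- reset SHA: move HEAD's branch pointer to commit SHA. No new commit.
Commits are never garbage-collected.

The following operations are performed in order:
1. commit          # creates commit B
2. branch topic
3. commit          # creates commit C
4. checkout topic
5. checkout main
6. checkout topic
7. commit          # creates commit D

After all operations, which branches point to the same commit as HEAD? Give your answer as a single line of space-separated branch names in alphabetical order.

After op 1 (commit): HEAD=main@B [main=B]
After op 2 (branch): HEAD=main@B [main=B topic=B]
After op 3 (commit): HEAD=main@C [main=C topic=B]
After op 4 (checkout): HEAD=topic@B [main=C topic=B]
After op 5 (checkout): HEAD=main@C [main=C topic=B]
After op 6 (checkout): HEAD=topic@B [main=C topic=B]
After op 7 (commit): HEAD=topic@D [main=C topic=D]

Answer: topic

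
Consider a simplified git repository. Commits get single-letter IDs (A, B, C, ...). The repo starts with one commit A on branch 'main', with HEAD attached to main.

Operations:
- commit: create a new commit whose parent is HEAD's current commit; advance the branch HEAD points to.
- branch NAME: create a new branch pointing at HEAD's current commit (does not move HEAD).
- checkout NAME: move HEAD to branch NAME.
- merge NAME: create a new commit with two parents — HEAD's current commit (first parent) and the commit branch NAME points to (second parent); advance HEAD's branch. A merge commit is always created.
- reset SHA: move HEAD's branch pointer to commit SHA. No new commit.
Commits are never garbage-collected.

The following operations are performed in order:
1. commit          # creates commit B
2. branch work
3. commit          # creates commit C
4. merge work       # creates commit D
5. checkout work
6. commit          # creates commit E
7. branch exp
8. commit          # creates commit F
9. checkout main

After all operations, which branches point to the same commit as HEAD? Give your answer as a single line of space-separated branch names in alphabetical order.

Answer: main

Derivation:
After op 1 (commit): HEAD=main@B [main=B]
After op 2 (branch): HEAD=main@B [main=B work=B]
After op 3 (commit): HEAD=main@C [main=C work=B]
After op 4 (merge): HEAD=main@D [main=D work=B]
After op 5 (checkout): HEAD=work@B [main=D work=B]
After op 6 (commit): HEAD=work@E [main=D work=E]
After op 7 (branch): HEAD=work@E [exp=E main=D work=E]
After op 8 (commit): HEAD=work@F [exp=E main=D work=F]
After op 9 (checkout): HEAD=main@D [exp=E main=D work=F]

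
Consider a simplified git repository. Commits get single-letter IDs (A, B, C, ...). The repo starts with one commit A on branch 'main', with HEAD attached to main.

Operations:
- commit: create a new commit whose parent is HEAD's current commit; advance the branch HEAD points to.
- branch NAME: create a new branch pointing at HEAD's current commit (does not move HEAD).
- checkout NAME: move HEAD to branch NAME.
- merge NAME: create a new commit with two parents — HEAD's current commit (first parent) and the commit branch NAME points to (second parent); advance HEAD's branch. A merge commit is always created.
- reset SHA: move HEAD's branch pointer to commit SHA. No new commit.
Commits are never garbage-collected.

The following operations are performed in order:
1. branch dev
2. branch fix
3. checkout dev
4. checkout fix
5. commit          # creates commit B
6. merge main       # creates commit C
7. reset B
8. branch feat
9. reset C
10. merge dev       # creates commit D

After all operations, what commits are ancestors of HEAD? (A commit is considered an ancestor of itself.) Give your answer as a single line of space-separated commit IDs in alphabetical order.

After op 1 (branch): HEAD=main@A [dev=A main=A]
After op 2 (branch): HEAD=main@A [dev=A fix=A main=A]
After op 3 (checkout): HEAD=dev@A [dev=A fix=A main=A]
After op 4 (checkout): HEAD=fix@A [dev=A fix=A main=A]
After op 5 (commit): HEAD=fix@B [dev=A fix=B main=A]
After op 6 (merge): HEAD=fix@C [dev=A fix=C main=A]
After op 7 (reset): HEAD=fix@B [dev=A fix=B main=A]
After op 8 (branch): HEAD=fix@B [dev=A feat=B fix=B main=A]
After op 9 (reset): HEAD=fix@C [dev=A feat=B fix=C main=A]
After op 10 (merge): HEAD=fix@D [dev=A feat=B fix=D main=A]

Answer: A B C D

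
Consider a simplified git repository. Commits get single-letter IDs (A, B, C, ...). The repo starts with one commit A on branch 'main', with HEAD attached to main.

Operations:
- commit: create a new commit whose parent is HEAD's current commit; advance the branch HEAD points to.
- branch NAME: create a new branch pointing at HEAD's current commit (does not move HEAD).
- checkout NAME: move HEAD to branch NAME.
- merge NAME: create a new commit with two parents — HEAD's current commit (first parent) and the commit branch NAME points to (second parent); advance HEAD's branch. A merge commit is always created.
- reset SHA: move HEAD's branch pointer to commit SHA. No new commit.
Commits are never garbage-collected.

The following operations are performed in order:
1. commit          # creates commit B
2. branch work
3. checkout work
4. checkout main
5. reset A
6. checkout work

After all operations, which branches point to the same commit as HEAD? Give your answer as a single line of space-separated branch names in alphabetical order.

After op 1 (commit): HEAD=main@B [main=B]
After op 2 (branch): HEAD=main@B [main=B work=B]
After op 3 (checkout): HEAD=work@B [main=B work=B]
After op 4 (checkout): HEAD=main@B [main=B work=B]
After op 5 (reset): HEAD=main@A [main=A work=B]
After op 6 (checkout): HEAD=work@B [main=A work=B]

Answer: work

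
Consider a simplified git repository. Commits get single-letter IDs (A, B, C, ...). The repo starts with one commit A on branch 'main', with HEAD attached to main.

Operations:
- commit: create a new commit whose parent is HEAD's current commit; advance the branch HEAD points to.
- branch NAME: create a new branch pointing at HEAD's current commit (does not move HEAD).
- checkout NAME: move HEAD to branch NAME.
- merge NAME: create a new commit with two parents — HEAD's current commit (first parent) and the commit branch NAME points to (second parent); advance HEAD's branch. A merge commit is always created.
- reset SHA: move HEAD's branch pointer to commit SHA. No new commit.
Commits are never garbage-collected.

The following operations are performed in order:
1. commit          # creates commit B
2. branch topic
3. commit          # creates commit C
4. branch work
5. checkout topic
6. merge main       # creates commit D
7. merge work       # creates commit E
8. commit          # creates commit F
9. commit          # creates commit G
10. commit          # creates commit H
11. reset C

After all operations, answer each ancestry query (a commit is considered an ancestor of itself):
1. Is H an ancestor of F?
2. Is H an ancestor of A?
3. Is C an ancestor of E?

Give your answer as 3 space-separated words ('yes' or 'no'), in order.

After op 1 (commit): HEAD=main@B [main=B]
After op 2 (branch): HEAD=main@B [main=B topic=B]
After op 3 (commit): HEAD=main@C [main=C topic=B]
After op 4 (branch): HEAD=main@C [main=C topic=B work=C]
After op 5 (checkout): HEAD=topic@B [main=C topic=B work=C]
After op 6 (merge): HEAD=topic@D [main=C topic=D work=C]
After op 7 (merge): HEAD=topic@E [main=C topic=E work=C]
After op 8 (commit): HEAD=topic@F [main=C topic=F work=C]
After op 9 (commit): HEAD=topic@G [main=C topic=G work=C]
After op 10 (commit): HEAD=topic@H [main=C topic=H work=C]
After op 11 (reset): HEAD=topic@C [main=C topic=C work=C]
ancestors(F) = {A,B,C,D,E,F}; H in? no
ancestors(A) = {A}; H in? no
ancestors(E) = {A,B,C,D,E}; C in? yes

Answer: no no yes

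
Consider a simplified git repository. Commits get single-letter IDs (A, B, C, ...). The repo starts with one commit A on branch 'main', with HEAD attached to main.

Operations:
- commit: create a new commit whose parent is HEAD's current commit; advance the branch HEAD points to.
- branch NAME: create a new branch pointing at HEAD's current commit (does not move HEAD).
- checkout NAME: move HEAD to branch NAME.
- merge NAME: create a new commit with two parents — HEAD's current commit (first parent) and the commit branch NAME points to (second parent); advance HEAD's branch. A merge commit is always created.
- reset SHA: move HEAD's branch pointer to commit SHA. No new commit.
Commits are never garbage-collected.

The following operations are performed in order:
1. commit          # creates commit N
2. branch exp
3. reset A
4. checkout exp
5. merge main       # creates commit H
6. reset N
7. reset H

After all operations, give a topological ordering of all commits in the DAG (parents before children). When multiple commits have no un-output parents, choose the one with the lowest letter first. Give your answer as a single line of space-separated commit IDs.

Answer: A N H

Derivation:
After op 1 (commit): HEAD=main@N [main=N]
After op 2 (branch): HEAD=main@N [exp=N main=N]
After op 3 (reset): HEAD=main@A [exp=N main=A]
After op 4 (checkout): HEAD=exp@N [exp=N main=A]
After op 5 (merge): HEAD=exp@H [exp=H main=A]
After op 6 (reset): HEAD=exp@N [exp=N main=A]
After op 7 (reset): HEAD=exp@H [exp=H main=A]
commit A: parents=[]
commit H: parents=['N', 'A']
commit N: parents=['A']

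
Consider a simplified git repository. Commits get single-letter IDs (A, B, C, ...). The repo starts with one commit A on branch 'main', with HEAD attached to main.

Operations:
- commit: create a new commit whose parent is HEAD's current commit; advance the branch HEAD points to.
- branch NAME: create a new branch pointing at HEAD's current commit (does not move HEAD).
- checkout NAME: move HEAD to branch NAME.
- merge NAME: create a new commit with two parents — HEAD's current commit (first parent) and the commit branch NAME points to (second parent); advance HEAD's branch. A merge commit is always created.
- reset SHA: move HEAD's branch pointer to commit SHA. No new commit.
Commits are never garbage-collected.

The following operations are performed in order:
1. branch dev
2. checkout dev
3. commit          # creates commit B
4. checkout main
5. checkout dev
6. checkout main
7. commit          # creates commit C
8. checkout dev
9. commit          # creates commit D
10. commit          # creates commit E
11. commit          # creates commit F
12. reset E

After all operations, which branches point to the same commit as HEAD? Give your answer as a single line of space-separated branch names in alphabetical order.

After op 1 (branch): HEAD=main@A [dev=A main=A]
After op 2 (checkout): HEAD=dev@A [dev=A main=A]
After op 3 (commit): HEAD=dev@B [dev=B main=A]
After op 4 (checkout): HEAD=main@A [dev=B main=A]
After op 5 (checkout): HEAD=dev@B [dev=B main=A]
After op 6 (checkout): HEAD=main@A [dev=B main=A]
After op 7 (commit): HEAD=main@C [dev=B main=C]
After op 8 (checkout): HEAD=dev@B [dev=B main=C]
After op 9 (commit): HEAD=dev@D [dev=D main=C]
After op 10 (commit): HEAD=dev@E [dev=E main=C]
After op 11 (commit): HEAD=dev@F [dev=F main=C]
After op 12 (reset): HEAD=dev@E [dev=E main=C]

Answer: dev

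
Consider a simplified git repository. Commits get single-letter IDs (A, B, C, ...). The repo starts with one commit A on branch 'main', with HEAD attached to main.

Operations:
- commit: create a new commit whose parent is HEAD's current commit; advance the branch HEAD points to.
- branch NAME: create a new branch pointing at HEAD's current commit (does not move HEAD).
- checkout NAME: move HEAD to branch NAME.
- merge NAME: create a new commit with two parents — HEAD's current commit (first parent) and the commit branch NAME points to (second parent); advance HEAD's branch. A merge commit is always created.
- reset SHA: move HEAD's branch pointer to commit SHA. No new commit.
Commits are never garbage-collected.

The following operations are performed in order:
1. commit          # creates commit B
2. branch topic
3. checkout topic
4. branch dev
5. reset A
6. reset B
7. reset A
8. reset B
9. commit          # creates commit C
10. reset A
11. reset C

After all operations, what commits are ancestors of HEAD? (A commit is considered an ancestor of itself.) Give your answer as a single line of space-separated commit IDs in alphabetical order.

After op 1 (commit): HEAD=main@B [main=B]
After op 2 (branch): HEAD=main@B [main=B topic=B]
After op 3 (checkout): HEAD=topic@B [main=B topic=B]
After op 4 (branch): HEAD=topic@B [dev=B main=B topic=B]
After op 5 (reset): HEAD=topic@A [dev=B main=B topic=A]
After op 6 (reset): HEAD=topic@B [dev=B main=B topic=B]
After op 7 (reset): HEAD=topic@A [dev=B main=B topic=A]
After op 8 (reset): HEAD=topic@B [dev=B main=B topic=B]
After op 9 (commit): HEAD=topic@C [dev=B main=B topic=C]
After op 10 (reset): HEAD=topic@A [dev=B main=B topic=A]
After op 11 (reset): HEAD=topic@C [dev=B main=B topic=C]

Answer: A B C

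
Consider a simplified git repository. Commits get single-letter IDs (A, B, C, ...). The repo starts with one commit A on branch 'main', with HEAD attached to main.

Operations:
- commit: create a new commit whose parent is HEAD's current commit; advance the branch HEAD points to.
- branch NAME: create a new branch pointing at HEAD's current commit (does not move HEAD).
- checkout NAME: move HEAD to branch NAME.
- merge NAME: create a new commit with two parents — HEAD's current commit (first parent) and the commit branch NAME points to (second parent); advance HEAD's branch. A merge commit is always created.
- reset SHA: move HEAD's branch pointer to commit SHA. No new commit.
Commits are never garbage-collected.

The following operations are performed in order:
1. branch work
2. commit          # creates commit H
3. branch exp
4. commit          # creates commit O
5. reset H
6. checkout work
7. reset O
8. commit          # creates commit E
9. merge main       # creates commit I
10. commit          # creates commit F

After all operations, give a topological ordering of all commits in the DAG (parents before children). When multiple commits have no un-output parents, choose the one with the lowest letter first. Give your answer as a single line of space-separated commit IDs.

Answer: A H O E I F

Derivation:
After op 1 (branch): HEAD=main@A [main=A work=A]
After op 2 (commit): HEAD=main@H [main=H work=A]
After op 3 (branch): HEAD=main@H [exp=H main=H work=A]
After op 4 (commit): HEAD=main@O [exp=H main=O work=A]
After op 5 (reset): HEAD=main@H [exp=H main=H work=A]
After op 6 (checkout): HEAD=work@A [exp=H main=H work=A]
After op 7 (reset): HEAD=work@O [exp=H main=H work=O]
After op 8 (commit): HEAD=work@E [exp=H main=H work=E]
After op 9 (merge): HEAD=work@I [exp=H main=H work=I]
After op 10 (commit): HEAD=work@F [exp=H main=H work=F]
commit A: parents=[]
commit E: parents=['O']
commit F: parents=['I']
commit H: parents=['A']
commit I: parents=['E', 'H']
commit O: parents=['H']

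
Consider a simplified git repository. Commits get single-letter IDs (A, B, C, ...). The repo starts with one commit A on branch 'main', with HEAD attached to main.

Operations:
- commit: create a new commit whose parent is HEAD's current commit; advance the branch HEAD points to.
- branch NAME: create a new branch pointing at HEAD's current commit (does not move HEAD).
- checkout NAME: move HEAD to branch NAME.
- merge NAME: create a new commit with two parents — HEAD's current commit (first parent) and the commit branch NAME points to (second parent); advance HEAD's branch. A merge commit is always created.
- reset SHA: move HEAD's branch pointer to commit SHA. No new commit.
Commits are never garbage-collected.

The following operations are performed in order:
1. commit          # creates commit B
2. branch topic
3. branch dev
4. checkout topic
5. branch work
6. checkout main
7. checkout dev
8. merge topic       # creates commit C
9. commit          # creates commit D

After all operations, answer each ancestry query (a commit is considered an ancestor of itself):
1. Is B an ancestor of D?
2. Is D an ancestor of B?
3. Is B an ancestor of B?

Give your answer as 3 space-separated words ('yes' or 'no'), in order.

After op 1 (commit): HEAD=main@B [main=B]
After op 2 (branch): HEAD=main@B [main=B topic=B]
After op 3 (branch): HEAD=main@B [dev=B main=B topic=B]
After op 4 (checkout): HEAD=topic@B [dev=B main=B topic=B]
After op 5 (branch): HEAD=topic@B [dev=B main=B topic=B work=B]
After op 6 (checkout): HEAD=main@B [dev=B main=B topic=B work=B]
After op 7 (checkout): HEAD=dev@B [dev=B main=B topic=B work=B]
After op 8 (merge): HEAD=dev@C [dev=C main=B topic=B work=B]
After op 9 (commit): HEAD=dev@D [dev=D main=B topic=B work=B]
ancestors(D) = {A,B,C,D}; B in? yes
ancestors(B) = {A,B}; D in? no
ancestors(B) = {A,B}; B in? yes

Answer: yes no yes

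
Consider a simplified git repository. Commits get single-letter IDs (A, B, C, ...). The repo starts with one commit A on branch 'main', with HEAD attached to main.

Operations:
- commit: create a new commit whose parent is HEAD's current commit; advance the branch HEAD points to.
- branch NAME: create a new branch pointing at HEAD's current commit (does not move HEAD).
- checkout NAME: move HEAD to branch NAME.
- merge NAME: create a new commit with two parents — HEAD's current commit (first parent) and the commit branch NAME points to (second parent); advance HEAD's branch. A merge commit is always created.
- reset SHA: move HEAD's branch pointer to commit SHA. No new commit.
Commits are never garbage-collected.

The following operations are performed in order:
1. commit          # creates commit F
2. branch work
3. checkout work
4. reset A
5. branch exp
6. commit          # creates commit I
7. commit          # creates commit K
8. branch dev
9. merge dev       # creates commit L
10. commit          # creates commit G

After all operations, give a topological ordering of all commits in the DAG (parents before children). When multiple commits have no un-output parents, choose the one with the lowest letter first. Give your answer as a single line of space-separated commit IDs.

Answer: A F I K L G

Derivation:
After op 1 (commit): HEAD=main@F [main=F]
After op 2 (branch): HEAD=main@F [main=F work=F]
After op 3 (checkout): HEAD=work@F [main=F work=F]
After op 4 (reset): HEAD=work@A [main=F work=A]
After op 5 (branch): HEAD=work@A [exp=A main=F work=A]
After op 6 (commit): HEAD=work@I [exp=A main=F work=I]
After op 7 (commit): HEAD=work@K [exp=A main=F work=K]
After op 8 (branch): HEAD=work@K [dev=K exp=A main=F work=K]
After op 9 (merge): HEAD=work@L [dev=K exp=A main=F work=L]
After op 10 (commit): HEAD=work@G [dev=K exp=A main=F work=G]
commit A: parents=[]
commit F: parents=['A']
commit G: parents=['L']
commit I: parents=['A']
commit K: parents=['I']
commit L: parents=['K', 'K']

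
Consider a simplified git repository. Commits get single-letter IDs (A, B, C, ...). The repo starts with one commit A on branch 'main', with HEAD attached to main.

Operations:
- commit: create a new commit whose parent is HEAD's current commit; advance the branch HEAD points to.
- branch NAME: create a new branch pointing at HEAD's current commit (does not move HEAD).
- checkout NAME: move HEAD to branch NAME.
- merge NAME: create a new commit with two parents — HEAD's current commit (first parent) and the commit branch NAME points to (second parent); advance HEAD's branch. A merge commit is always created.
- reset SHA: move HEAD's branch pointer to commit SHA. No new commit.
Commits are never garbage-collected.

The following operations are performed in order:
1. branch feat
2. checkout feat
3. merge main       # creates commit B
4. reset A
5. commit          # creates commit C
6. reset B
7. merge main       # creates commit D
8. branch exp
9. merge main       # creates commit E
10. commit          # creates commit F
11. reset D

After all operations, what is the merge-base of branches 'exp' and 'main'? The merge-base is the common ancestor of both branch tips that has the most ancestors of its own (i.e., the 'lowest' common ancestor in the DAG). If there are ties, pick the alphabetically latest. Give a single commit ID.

After op 1 (branch): HEAD=main@A [feat=A main=A]
After op 2 (checkout): HEAD=feat@A [feat=A main=A]
After op 3 (merge): HEAD=feat@B [feat=B main=A]
After op 4 (reset): HEAD=feat@A [feat=A main=A]
After op 5 (commit): HEAD=feat@C [feat=C main=A]
After op 6 (reset): HEAD=feat@B [feat=B main=A]
After op 7 (merge): HEAD=feat@D [feat=D main=A]
After op 8 (branch): HEAD=feat@D [exp=D feat=D main=A]
After op 9 (merge): HEAD=feat@E [exp=D feat=E main=A]
After op 10 (commit): HEAD=feat@F [exp=D feat=F main=A]
After op 11 (reset): HEAD=feat@D [exp=D feat=D main=A]
ancestors(exp=D): ['A', 'B', 'D']
ancestors(main=A): ['A']
common: ['A']

Answer: A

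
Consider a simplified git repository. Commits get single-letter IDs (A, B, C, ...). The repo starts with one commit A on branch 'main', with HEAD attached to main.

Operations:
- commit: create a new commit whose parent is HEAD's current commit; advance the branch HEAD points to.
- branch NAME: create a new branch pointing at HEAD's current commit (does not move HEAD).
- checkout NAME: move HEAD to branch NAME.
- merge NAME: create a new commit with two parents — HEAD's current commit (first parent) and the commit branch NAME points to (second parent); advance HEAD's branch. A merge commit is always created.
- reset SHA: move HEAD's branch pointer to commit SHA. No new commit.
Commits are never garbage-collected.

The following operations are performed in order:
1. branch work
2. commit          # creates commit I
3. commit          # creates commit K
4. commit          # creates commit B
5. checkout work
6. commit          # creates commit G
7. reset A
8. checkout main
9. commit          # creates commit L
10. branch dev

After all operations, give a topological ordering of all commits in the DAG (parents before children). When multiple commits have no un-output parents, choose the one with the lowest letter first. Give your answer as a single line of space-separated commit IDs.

After op 1 (branch): HEAD=main@A [main=A work=A]
After op 2 (commit): HEAD=main@I [main=I work=A]
After op 3 (commit): HEAD=main@K [main=K work=A]
After op 4 (commit): HEAD=main@B [main=B work=A]
After op 5 (checkout): HEAD=work@A [main=B work=A]
After op 6 (commit): HEAD=work@G [main=B work=G]
After op 7 (reset): HEAD=work@A [main=B work=A]
After op 8 (checkout): HEAD=main@B [main=B work=A]
After op 9 (commit): HEAD=main@L [main=L work=A]
After op 10 (branch): HEAD=main@L [dev=L main=L work=A]
commit A: parents=[]
commit B: parents=['K']
commit G: parents=['A']
commit I: parents=['A']
commit K: parents=['I']
commit L: parents=['B']

Answer: A G I K B L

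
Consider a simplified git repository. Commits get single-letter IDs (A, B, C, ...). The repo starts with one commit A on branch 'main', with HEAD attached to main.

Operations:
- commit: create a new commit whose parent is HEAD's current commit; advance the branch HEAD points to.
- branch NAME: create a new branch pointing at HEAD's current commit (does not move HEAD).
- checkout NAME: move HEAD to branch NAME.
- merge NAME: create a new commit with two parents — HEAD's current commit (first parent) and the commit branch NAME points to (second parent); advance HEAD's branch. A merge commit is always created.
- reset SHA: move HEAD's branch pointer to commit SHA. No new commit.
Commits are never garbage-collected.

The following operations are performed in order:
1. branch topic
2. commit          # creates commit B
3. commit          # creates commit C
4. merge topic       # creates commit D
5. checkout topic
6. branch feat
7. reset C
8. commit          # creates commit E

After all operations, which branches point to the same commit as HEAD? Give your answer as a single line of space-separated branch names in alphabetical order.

Answer: topic

Derivation:
After op 1 (branch): HEAD=main@A [main=A topic=A]
After op 2 (commit): HEAD=main@B [main=B topic=A]
After op 3 (commit): HEAD=main@C [main=C topic=A]
After op 4 (merge): HEAD=main@D [main=D topic=A]
After op 5 (checkout): HEAD=topic@A [main=D topic=A]
After op 6 (branch): HEAD=topic@A [feat=A main=D topic=A]
After op 7 (reset): HEAD=topic@C [feat=A main=D topic=C]
After op 8 (commit): HEAD=topic@E [feat=A main=D topic=E]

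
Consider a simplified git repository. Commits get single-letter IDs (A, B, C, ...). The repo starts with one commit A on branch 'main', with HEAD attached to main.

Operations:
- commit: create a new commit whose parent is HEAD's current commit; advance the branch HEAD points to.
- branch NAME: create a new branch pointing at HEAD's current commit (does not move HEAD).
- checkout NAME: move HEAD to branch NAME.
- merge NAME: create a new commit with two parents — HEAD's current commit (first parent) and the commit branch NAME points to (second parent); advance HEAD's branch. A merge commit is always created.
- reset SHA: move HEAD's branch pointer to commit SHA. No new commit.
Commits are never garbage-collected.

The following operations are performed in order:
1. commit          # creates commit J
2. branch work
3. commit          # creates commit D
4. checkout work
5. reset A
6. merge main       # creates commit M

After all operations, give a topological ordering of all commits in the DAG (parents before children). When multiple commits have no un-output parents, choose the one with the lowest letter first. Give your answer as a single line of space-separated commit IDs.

Answer: A J D M

Derivation:
After op 1 (commit): HEAD=main@J [main=J]
After op 2 (branch): HEAD=main@J [main=J work=J]
After op 3 (commit): HEAD=main@D [main=D work=J]
After op 4 (checkout): HEAD=work@J [main=D work=J]
After op 5 (reset): HEAD=work@A [main=D work=A]
After op 6 (merge): HEAD=work@M [main=D work=M]
commit A: parents=[]
commit D: parents=['J']
commit J: parents=['A']
commit M: parents=['A', 'D']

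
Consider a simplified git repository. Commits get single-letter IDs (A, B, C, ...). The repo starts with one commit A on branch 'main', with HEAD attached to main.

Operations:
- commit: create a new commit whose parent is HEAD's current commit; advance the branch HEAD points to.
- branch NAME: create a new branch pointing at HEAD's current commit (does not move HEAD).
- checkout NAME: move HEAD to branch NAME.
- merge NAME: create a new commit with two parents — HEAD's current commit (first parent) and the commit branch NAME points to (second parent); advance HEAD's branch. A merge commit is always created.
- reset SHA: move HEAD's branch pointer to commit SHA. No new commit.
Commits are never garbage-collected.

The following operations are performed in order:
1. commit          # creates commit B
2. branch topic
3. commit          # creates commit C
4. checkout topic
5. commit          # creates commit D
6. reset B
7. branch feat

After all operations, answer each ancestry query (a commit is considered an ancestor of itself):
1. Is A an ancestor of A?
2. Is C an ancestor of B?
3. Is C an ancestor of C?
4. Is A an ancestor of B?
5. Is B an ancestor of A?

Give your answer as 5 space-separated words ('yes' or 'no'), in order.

Answer: yes no yes yes no

Derivation:
After op 1 (commit): HEAD=main@B [main=B]
After op 2 (branch): HEAD=main@B [main=B topic=B]
After op 3 (commit): HEAD=main@C [main=C topic=B]
After op 4 (checkout): HEAD=topic@B [main=C topic=B]
After op 5 (commit): HEAD=topic@D [main=C topic=D]
After op 6 (reset): HEAD=topic@B [main=C topic=B]
After op 7 (branch): HEAD=topic@B [feat=B main=C topic=B]
ancestors(A) = {A}; A in? yes
ancestors(B) = {A,B}; C in? no
ancestors(C) = {A,B,C}; C in? yes
ancestors(B) = {A,B}; A in? yes
ancestors(A) = {A}; B in? no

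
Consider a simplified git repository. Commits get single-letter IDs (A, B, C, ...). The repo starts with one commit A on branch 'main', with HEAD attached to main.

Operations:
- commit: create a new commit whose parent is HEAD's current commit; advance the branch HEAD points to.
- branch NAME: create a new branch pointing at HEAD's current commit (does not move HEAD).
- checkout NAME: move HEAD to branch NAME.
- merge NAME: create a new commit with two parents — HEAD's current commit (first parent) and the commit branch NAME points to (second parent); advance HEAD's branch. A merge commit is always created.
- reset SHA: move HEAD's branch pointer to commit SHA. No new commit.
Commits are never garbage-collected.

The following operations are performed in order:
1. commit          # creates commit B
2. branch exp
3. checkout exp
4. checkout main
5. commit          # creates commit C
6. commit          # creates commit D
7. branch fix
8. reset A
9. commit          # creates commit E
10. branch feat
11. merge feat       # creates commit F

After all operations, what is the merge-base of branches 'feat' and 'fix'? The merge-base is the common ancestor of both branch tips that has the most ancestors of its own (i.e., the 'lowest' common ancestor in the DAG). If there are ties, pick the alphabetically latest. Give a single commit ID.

Answer: A

Derivation:
After op 1 (commit): HEAD=main@B [main=B]
After op 2 (branch): HEAD=main@B [exp=B main=B]
After op 3 (checkout): HEAD=exp@B [exp=B main=B]
After op 4 (checkout): HEAD=main@B [exp=B main=B]
After op 5 (commit): HEAD=main@C [exp=B main=C]
After op 6 (commit): HEAD=main@D [exp=B main=D]
After op 7 (branch): HEAD=main@D [exp=B fix=D main=D]
After op 8 (reset): HEAD=main@A [exp=B fix=D main=A]
After op 9 (commit): HEAD=main@E [exp=B fix=D main=E]
After op 10 (branch): HEAD=main@E [exp=B feat=E fix=D main=E]
After op 11 (merge): HEAD=main@F [exp=B feat=E fix=D main=F]
ancestors(feat=E): ['A', 'E']
ancestors(fix=D): ['A', 'B', 'C', 'D']
common: ['A']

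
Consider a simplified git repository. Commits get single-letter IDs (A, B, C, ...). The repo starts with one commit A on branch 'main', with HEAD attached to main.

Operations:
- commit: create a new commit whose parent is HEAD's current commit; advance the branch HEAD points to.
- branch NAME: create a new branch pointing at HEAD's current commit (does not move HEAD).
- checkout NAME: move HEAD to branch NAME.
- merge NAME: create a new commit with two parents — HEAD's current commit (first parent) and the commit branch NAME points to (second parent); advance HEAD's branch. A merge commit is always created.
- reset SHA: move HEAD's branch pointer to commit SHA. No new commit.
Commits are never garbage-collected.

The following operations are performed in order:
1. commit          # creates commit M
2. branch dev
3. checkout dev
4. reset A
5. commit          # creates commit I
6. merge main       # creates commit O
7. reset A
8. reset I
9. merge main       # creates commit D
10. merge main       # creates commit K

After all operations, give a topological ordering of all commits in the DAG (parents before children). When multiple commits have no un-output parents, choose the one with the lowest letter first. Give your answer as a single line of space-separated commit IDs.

After op 1 (commit): HEAD=main@M [main=M]
After op 2 (branch): HEAD=main@M [dev=M main=M]
After op 3 (checkout): HEAD=dev@M [dev=M main=M]
After op 4 (reset): HEAD=dev@A [dev=A main=M]
After op 5 (commit): HEAD=dev@I [dev=I main=M]
After op 6 (merge): HEAD=dev@O [dev=O main=M]
After op 7 (reset): HEAD=dev@A [dev=A main=M]
After op 8 (reset): HEAD=dev@I [dev=I main=M]
After op 9 (merge): HEAD=dev@D [dev=D main=M]
After op 10 (merge): HEAD=dev@K [dev=K main=M]
commit A: parents=[]
commit D: parents=['I', 'M']
commit I: parents=['A']
commit K: parents=['D', 'M']
commit M: parents=['A']
commit O: parents=['I', 'M']

Answer: A I M D K O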